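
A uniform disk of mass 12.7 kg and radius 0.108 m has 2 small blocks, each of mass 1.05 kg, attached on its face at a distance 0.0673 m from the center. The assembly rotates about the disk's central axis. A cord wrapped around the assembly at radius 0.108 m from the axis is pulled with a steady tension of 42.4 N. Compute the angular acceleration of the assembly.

I_disk = ½MR² = ½(12.7)(0.108)² = 0.07407 kg·m².
I_blocks = 2·m·r² = 2(1.05)(0.0673)² = 0.009512 kg·m².
Total I = 0.08358 kg·m².
τ = F r = (42.4)(0.108) = 4.579 N·m.
α = τ/I = 4.579/0.08358 = 54.79 rad/s².

α ≈ 54.8 rad/s²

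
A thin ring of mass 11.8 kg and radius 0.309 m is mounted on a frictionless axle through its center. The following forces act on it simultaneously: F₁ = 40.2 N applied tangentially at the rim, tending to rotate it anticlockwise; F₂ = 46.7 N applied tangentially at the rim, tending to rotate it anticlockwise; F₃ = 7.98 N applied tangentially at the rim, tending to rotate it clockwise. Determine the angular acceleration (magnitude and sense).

α ≈ 21.6 rad/s², anticlockwise

I = MR² = (11.8)(0.309)² = 1.127 kg·m².
Taking anticlockwise as positive: τ₁ = +(40.2)(0.309) = +12.42 N·m; τ₂ = +(46.7)(0.309) = +14.43 N·m; τ₃ = −(7.98)(0.309) = −2.466 N·m.
Net torque τ = 24.39 N·m.
α = τ/I = 24.39/1.127 = 21.64 rad/s².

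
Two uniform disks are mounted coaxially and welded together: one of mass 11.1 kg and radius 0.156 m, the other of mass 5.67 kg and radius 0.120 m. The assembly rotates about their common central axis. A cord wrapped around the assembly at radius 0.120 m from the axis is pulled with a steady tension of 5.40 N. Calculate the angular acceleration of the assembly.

I = ½M₁R₁² + ½M₂R₂² = ½(11.1)(0.156)² + ½(5.67)(0.120)² = 0.1759 kg·m².
τ = F r = (5.40)(0.120) = 0.6480 N·m.
α = τ/I = 0.6480/0.1759 = 3.684 rad/s².

α ≈ 3.68 rad/s²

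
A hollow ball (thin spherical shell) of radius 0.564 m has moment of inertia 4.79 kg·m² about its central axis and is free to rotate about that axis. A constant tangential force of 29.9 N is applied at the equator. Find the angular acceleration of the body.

τ = F R = (29.9)(0.564) = 16.86 N·m.
Newton's second law for rotation, τ = Iα, gives α = τ/I = 16.86/4.790 = 3.521 rad/s².

α ≈ 3.52 rad/s²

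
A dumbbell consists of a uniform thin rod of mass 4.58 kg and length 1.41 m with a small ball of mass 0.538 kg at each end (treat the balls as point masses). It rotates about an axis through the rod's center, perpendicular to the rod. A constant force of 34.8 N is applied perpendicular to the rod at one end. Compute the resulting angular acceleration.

α ≈ 19.0 rad/s²

I_rod = (1/12)ML² = (1/12)(4.58)(1.41)² = 0.7588 kg·m².
I_balls = 2·m·(L/2)² = 2(0.538)(0.7050)² = 0.5348 kg·m².
Total I = 1.294 kg·m².
τ = F·(L/2) = (34.8)(0.705) = 24.53 N·m.
α = τ/I = 24.53/1.294 = 18.97 rad/s².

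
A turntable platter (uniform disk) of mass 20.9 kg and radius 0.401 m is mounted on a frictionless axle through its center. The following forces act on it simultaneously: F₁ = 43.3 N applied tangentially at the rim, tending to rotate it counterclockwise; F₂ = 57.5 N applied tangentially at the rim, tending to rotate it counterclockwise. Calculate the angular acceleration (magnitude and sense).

α ≈ 24.1 rad/s², counterclockwise

I = ½MR² = (1/2)(20.9)(0.401)² = 1.680 kg·m².
Taking counterclockwise as positive: τ₁ = +(43.3)(0.401) = +17.36 N·m; τ₂ = +(57.5)(0.401) = +23.06 N·m.
Net torque τ = 40.42 N·m.
α = τ/I = 40.42/1.680 = 24.05 rad/s².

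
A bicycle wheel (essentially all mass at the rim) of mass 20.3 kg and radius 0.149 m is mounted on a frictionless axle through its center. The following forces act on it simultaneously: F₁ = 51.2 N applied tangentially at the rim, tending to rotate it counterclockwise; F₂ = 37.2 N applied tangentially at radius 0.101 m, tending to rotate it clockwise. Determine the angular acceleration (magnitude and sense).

α ≈ 8.59 rad/s², counterclockwise

I = MR² = (20.3)(0.149)² = 0.4507 kg·m².
Taking counterclockwise as positive: τ₁ = +(51.2)(0.149) = +7.629 N·m; τ₂ = −(37.2)(0.101) = −3.757 N·m.
Net torque τ = 3.872 N·m.
α = τ/I = 3.872/0.4507 = 8.591 rad/s².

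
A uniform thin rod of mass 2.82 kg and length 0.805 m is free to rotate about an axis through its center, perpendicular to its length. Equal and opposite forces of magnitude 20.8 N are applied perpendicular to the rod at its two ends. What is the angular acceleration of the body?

I = (1/12)ML² = (1/12)(2.82)(0.805)² = 0.1523 kg·m².
The couple gives τ = F·(L/2) + F·(L/2) = F L = (20.8)(0.805) = 16.74 N·m.
Newton's second law for rotation, τ = Iα, gives α = τ/I = 16.74/0.1523 = 110.0 rad/s².

α ≈ 110 rad/s²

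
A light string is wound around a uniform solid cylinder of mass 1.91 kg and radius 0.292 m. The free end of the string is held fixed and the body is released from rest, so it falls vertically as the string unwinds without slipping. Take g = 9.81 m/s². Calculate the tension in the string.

T ≈ 6.25 N

Translation: Mg − T = Ma. Rotation about the center: TR = Iα with I = ½MR².
With a = αR: T = (I/R²)a = (1/2)M a, so Mg = (1 + 0.5000)Ma.
a = g/(1 + 0.5000) = 9.81/1.500 = 6.540 m/s².
T = 0.5000·M·a = (0.5000)(1.91)(6.540) = 6.246 N.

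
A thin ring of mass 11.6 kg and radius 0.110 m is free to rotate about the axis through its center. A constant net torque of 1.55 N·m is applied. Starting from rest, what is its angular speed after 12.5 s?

I = MR² = (11.6)(0.110)² = 0.1404 kg·m².
α = τ/I = 1.55/0.1404 = 11.04 rad/s².
ω = ω₀ + αt = 0 + (11.04)(12.5) = 138.0 rad/s.

ω ≈ 138 rad/s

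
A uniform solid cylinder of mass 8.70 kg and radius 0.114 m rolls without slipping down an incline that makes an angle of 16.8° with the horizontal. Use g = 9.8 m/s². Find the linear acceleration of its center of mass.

Translation along the incline: Mg sinθ − f = Ma.
Rotation about the center: fR = Iα with I = ½MR². No-slip gives a = αR, so f = (I/R²)a = (1/2)M a.
Substituting: Mg sinθ = (1 + 0.5000)Ma, so a = g sinθ/(1 + 0.5000) = (9.8) sin 16.8° / 1.500 = 1.888 m/s².

a ≈ 1.89 m/s²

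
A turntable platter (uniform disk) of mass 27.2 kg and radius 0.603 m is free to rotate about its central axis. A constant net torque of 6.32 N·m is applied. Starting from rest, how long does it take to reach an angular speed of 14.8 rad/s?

I = ½MR² = (1/2)(27.2)(0.603)² = 4.945 kg·m².
α = τ/I = 6.32/4.945 = 1.278 rad/s².
ω = αt ⇒ t = ω/α = 14.8/1.278 = 11.58 s.

t ≈ 11.6 s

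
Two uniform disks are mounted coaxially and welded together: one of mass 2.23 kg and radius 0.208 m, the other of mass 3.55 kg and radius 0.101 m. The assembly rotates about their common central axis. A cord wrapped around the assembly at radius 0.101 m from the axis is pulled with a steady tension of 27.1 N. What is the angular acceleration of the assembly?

α ≈ 41.3 rad/s²

I = ½M₁R₁² + ½M₂R₂² = ½(2.23)(0.208)² + ½(3.55)(0.101)² = 0.06635 kg·m².
τ = F r = (27.1)(0.101) = 2.737 N·m.
α = τ/I = 2.737/0.06635 = 41.25 rad/s².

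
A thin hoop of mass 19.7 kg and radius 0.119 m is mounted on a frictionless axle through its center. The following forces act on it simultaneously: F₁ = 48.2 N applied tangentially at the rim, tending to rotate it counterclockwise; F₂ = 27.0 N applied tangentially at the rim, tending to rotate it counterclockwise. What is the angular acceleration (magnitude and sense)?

α ≈ 32.1 rad/s², counterclockwise

I = MR² = (19.7)(0.119)² = 0.2790 kg·m².
Taking counterclockwise as positive: τ₁ = +(48.2)(0.119) = +5.736 N·m; τ₂ = +(27.0)(0.119) = +3.213 N·m.
Net torque τ = 8.949 N·m.
α = τ/I = 8.949/0.2790 = 32.08 rad/s².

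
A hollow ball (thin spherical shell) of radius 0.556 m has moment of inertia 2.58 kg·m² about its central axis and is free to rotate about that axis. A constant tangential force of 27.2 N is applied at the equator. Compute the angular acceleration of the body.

τ = F R = (27.2)(0.556) = 15.12 N·m.
From τ = Iα: α = 15.12/2.580 = 5.862 rad/s².

α ≈ 5.86 rad/s²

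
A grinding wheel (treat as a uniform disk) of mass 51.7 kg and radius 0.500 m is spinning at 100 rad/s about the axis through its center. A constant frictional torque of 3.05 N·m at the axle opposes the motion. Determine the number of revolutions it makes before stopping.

≈ 1690 revolutions

I = ½MR² = (1/2)(51.7)(0.500)² = 6.463 kg·m².
The net torque has magnitude 3.05 N·m, opposing ω.
|α| = τ/I = 3.050/6.463 = 0.4720 rad/s² (deceleration).
ω² = ω₀² − 2|α|θ with ω = 0 ⇒ θ = ω₀²/(2|α|) = 10590 rad = 1686 rev.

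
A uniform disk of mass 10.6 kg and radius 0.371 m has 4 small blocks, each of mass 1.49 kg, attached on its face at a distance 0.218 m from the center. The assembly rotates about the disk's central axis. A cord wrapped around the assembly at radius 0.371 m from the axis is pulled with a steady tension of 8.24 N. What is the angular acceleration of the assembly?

α ≈ 3.02 rad/s²

I_disk = ½MR² = ½(10.6)(0.371)² = 0.7295 kg·m².
I_blocks = 4·m·r² = 4(1.49)(0.218)² = 0.2832 kg·m².
Total I = 1.013 kg·m².
τ = F r = (8.24)(0.371) = 3.057 N·m.
α = τ/I = 3.057/1.013 = 3.019 rad/s².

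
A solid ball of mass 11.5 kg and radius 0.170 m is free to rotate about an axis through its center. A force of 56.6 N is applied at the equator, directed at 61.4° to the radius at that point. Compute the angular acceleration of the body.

I = (2/5)MR² = (2/5)(11.5)(0.170)² = 0.1329 kg·m².
Only the tangential component produces torque: τ = F R sinθ = (56.6)(0.170) sin 61.4° = 8.448 N·m.
From τ = Iα: α = 8.448/0.1329 = 63.55 rad/s².

α ≈ 63.5 rad/s²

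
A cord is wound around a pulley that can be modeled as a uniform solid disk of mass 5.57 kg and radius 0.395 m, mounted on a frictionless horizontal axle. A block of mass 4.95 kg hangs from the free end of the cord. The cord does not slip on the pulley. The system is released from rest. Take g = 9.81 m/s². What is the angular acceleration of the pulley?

I = ½MR² = (1/2)(5.57)(0.395)² = 0.4345 kg·m².
Block: mg − T = ma. Pulley: TR = Iα. No-slip: a = αR, so T = (I/R²)a = 2.785·a.
Then mg = (m + 2.785)a, so a = (4.95)(9.81)/(4.95 + 2.785) = 6.278 m/s².
α = a/R = 6.278/0.395 = 15.89 rad/s².

α ≈ 15.9 rad/s²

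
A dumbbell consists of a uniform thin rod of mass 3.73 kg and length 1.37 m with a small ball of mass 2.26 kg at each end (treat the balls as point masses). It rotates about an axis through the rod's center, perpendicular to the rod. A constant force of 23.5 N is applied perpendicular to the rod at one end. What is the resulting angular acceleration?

I_rod = (1/12)ML² = (1/12)(3.73)(1.37)² = 0.5834 kg·m².
I_balls = 2·m·(L/2)² = 2(2.26)(0.6850)² = 2.121 kg·m².
Total I = 2.704 kg·m².
τ = F·(L/2) = (23.5)(0.685) = 16.10 N·m.
α = τ/I = 16.10/2.704 = 5.953 rad/s².

α ≈ 5.95 rad/s²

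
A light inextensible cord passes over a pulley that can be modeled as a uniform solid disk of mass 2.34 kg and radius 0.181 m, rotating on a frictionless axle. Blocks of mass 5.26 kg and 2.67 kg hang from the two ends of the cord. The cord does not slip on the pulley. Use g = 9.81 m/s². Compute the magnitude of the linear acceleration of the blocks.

I = ½MR² = (1/2)(2.34)(0.181)² = 0.03833 kg·m².
Heavier block: m₁g − T₁ = m₁a. Lighter block: T₂ − m₂g = m₂a.
Pulley: (T₁ − T₂)R = Iα = I(a/R), so T₁ − T₂ = (I/R²)a = (1/2)M_p a = 1.170·a.
Adding the three: (m₁ − m₂)g = (m₁ + m₂ + 1.170)a, so a = (5.26 − 2.67)(9.81)/(5.26 + 2.67 + 1.170) = 2.792 m/s².

a ≈ 2.79 m/s²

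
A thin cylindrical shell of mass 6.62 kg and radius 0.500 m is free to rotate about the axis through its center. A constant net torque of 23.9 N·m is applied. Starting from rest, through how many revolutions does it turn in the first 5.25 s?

≈ 31.7 revolutions

I = MR² = (6.62)(0.500)² = 1.655 kg·m².
α = τ/I = 23.9/1.655 = 14.44 rad/s².
θ = ½αt² = ½(14.44)(5.25)² = 199.0 rad.
Revolutions = θ/(2π) = 31.67.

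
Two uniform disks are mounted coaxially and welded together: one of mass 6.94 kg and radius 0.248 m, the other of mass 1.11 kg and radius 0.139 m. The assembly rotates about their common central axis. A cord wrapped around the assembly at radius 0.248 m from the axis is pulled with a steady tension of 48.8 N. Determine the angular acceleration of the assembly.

I = ½M₁R₁² + ½M₂R₂² = ½(6.94)(0.248)² + ½(1.11)(0.139)² = 0.2241 kg·m².
τ = F r = (48.8)(0.248) = 12.10 N·m.
α = τ/I = 12.10/0.2241 = 53.99 rad/s².

α ≈ 54.0 rad/s²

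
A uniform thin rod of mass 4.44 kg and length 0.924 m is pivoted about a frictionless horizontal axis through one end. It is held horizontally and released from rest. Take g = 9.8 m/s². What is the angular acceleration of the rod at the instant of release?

α ≈ 15.9 rad/s²

About the pivot, I = (1/3)ML² = (1/3)(4.44)(0.924)² = 1.264 kg·m².
The weight acts at the center, a distance L/2 = 0.4620 m from the pivot; τ = Mg(L/2) = 20.10 N·m.
α = τ/I = 20.10/1.264 = 15.91 rad/s².
(Equivalently α = (3g/(2L)) = 15.91 rad/s².)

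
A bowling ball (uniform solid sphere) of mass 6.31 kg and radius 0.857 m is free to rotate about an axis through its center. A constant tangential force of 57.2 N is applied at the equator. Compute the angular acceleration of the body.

α ≈ 26.4 rad/s²

I = (2/5)MR² = (2/5)(6.31)(0.857)² = 1.854 kg·m².
τ = F R = (57.2)(0.857) = 49.02 N·m.
Newton's second law for rotation, τ = Iα, gives α = τ/I = 49.02/1.854 = 26.44 rad/s².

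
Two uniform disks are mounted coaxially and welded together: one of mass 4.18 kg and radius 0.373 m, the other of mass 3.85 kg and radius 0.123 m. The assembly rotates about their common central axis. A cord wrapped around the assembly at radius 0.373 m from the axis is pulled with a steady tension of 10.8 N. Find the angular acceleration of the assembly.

α ≈ 12.6 rad/s²

I = ½M₁R₁² + ½M₂R₂² = ½(4.18)(0.373)² + ½(3.85)(0.123)² = 0.3199 kg·m².
τ = F r = (10.8)(0.373) = 4.028 N·m.
α = τ/I = 4.028/0.3199 = 12.59 rad/s².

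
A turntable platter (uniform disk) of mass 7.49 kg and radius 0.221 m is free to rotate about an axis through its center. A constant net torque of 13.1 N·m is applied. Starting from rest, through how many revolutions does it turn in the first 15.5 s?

I = ½MR² = (1/2)(7.49)(0.221)² = 0.1829 kg·m².
α = τ/I = 13.1/0.1829 = 71.62 rad/s².
θ = ½αt² = ½(71.62)(15.5)² = 8603 rad.
Revolutions = θ/(2π) = 1369.

≈ 1370 revolutions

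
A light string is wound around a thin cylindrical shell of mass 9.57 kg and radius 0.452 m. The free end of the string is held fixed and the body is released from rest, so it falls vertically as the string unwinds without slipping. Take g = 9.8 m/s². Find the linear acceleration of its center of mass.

a ≈ 4.90 m/s²

Translation: Mg − T = Ma. Rotation about the center: TR = Iα with I = MR².
With a = αR: T = (I/R²)a = M a, so Mg = (1 + 1.000)Ma.
a = g/(1 + 1.000) = 9.8/2.000 = 4.900 m/s².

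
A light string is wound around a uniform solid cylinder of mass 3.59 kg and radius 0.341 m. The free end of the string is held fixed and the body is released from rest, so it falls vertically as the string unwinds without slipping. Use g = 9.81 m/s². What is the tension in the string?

Translation: Mg − T = Ma. Rotation about the center: TR = Iα with I = ½MR².
With a = αR: T = (I/R²)a = (1/2)M a, so Mg = (1 + 0.5000)Ma.
a = g/(1 + 0.5000) = 9.81/1.500 = 6.540 m/s².
T = 0.5000·M·a = (0.5000)(3.59)(6.540) = 11.74 N.

T ≈ 11.7 N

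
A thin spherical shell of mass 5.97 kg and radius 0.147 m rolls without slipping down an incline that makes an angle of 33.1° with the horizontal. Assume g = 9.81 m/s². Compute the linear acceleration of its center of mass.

a ≈ 3.21 m/s²

Translation along the incline: Mg sinθ − f = Ma.
Rotation about the center: fR = Iα with I = (2/3)MR². No-slip gives a = αR, so f = (I/R²)a = (2/3)M a.
Substituting: Mg sinθ = (1 + 0.6667)Ma, so a = g sinθ/(1 + 0.6667) = (9.81) sin 33.1° / 1.667 = 3.214 m/s².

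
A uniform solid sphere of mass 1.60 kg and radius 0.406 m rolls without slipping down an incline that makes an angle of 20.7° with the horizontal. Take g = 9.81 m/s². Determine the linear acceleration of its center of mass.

a ≈ 2.48 m/s²

Translation along the incline: Mg sinθ − f = Ma.
Rotation about the center: fR = Iα with I = (2/5)MR². No-slip gives a = αR, so f = (I/R²)a = (2/5)M a.
Substituting: Mg sinθ = (1 + 0.4000)Ma, so a = g sinθ/(1 + 0.4000) = (9.81) sin 20.7° / 1.400 = 2.477 m/s².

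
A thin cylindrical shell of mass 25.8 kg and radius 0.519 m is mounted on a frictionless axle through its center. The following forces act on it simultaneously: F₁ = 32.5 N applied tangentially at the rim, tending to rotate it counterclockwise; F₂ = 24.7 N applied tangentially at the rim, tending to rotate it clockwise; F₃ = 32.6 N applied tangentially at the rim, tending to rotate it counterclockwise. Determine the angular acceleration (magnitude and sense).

I = MR² = (25.8)(0.519)² = 6.950 kg·m².
Taking counterclockwise as positive: τ₁ = +(32.5)(0.519) = +16.87 N·m; τ₂ = −(24.7)(0.519) = −12.82 N·m; τ₃ = +(32.6)(0.519) = +16.92 N·m.
Net torque τ = 20.97 N·m.
α = τ/I = 20.97/6.950 = 3.017 rad/s².

α ≈ 3.02 rad/s², counterclockwise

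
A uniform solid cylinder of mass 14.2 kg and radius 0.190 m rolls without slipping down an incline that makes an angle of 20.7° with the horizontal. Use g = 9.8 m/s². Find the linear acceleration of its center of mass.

a ≈ 2.31 m/s²

Translation along the incline: Mg sinθ − f = Ma.
Rotation about the center: fR = Iα with I = ½MR². No-slip gives a = αR, so f = (I/R²)a = (1/2)M a.
Substituting: Mg sinθ = (1 + 0.5000)Ma, so a = g sinθ/(1 + 0.5000) = (9.8) sin 20.7° / 1.500 = 2.309 m/s².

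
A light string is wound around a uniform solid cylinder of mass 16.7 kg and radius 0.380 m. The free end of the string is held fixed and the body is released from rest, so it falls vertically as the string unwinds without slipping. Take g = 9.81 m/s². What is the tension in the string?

T ≈ 54.6 N

Translation: Mg − T = Ma. Rotation about the center: TR = Iα with I = ½MR².
With a = αR: T = (I/R²)a = (1/2)M a, so Mg = (1 + 0.5000)Ma.
a = g/(1 + 0.5000) = 9.81/1.500 = 6.540 m/s².
T = 0.5000·M·a = (0.5000)(16.7)(6.540) = 54.61 N.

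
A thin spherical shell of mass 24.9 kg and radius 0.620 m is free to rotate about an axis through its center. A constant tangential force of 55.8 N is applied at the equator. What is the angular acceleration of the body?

α ≈ 5.42 rad/s²

I = (2/3)MR² = (2/3)(24.9)(0.620)² = 6.381 kg·m².
τ = F R = (55.8)(0.620) = 34.60 N·m.
Newton's second law for rotation, τ = Iα, gives α = τ/I = 34.60/6.381 = 5.422 rad/s².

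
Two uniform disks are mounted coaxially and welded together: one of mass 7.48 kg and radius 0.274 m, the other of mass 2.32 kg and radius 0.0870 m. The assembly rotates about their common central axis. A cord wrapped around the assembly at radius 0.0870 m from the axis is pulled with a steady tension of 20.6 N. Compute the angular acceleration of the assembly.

α ≈ 6.19 rad/s²

I = ½M₁R₁² + ½M₂R₂² = ½(7.48)(0.274)² + ½(2.32)(0.0870)² = 0.2896 kg·m².
τ = F r = (20.6)(0.0870) = 1.792 N·m.
α = τ/I = 1.792/0.2896 = 6.189 rad/s².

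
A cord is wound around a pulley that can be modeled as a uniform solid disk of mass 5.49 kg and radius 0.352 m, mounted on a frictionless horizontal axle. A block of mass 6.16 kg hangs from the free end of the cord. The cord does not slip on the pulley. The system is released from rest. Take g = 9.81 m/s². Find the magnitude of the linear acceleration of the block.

a ≈ 6.79 m/s²

I = ½MR² = (1/2)(5.49)(0.352)² = 0.3401 kg·m².
Block: mg − T = ma. Pulley: TR = Iα. No-slip: a = αR, so T = (I/R²)a = 2.745·a.
Then mg = (m + 2.745)a, so a = (6.16)(9.81)/(6.16 + 2.745) = 6.786 m/s².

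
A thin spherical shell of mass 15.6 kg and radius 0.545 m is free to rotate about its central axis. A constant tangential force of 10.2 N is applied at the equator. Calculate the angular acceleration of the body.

I = (2/3)MR² = (2/3)(15.6)(0.545)² = 3.089 kg·m².
τ = F R = (10.2)(0.545) = 5.559 N·m.
Newton's second law for rotation, τ = Iα, gives α = τ/I = 5.559/3.089 = 1.800 rad/s².

α ≈ 1.80 rad/s²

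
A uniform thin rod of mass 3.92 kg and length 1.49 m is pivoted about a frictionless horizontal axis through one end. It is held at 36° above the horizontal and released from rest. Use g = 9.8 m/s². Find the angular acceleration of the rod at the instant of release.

α ≈ 7.98 rad/s²

About the pivot, I = (1/3)ML² = (1/3)(3.92)(1.49)² = 2.901 kg·m².
The weight acts at the center, a distance L/2 = 0.7450 m from the pivot; τ = Mg(L/2) cos 36° = 23.15 N·m.
α = τ/I = 23.15/2.901 = 7.982 rad/s².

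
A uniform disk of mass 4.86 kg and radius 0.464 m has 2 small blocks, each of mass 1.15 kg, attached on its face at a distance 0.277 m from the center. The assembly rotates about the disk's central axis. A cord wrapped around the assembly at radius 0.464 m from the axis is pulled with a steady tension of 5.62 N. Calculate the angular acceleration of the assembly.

α ≈ 3.73 rad/s²

I_disk = ½MR² = ½(4.86)(0.464)² = 0.5232 kg·m².
I_blocks = 2·m·r² = 2(1.15)(0.277)² = 0.1765 kg·m².
Total I = 0.6996 kg·m².
τ = F r = (5.62)(0.464) = 2.608 N·m.
α = τ/I = 2.608/0.6996 = 3.727 rad/s².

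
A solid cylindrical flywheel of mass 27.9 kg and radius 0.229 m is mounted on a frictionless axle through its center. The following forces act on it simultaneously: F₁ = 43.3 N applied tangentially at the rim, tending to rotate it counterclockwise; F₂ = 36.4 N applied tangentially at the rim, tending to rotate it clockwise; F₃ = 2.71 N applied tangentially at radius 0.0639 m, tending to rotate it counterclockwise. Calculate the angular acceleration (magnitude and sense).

α ≈ 2.40 rad/s², counterclockwise

I = ½MR² = (1/2)(27.9)(0.229)² = 0.7316 kg·m².
Taking counterclockwise as positive: τ₁ = +(43.3)(0.229) = +9.916 N·m; τ₂ = −(36.4)(0.229) = −8.336 N·m; τ₃ = +(2.71)(0.0639) = +0.1732 N·m.
Net torque τ = 1.753 N·m.
α = τ/I = 1.753/0.7316 = 2.397 rad/s².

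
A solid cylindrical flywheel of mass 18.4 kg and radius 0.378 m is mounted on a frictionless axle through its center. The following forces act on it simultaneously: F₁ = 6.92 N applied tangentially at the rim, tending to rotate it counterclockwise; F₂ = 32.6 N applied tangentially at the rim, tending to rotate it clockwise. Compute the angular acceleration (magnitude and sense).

α ≈ 7.38 rad/s², clockwise

I = ½MR² = (1/2)(18.4)(0.378)² = 1.315 kg·m².
Taking counterclockwise as positive: τ₁ = +(6.92)(0.378) = +2.616 N·m; τ₂ = −(32.6)(0.378) = −12.32 N·m.
Net torque τ = -9.707 N·m.
α = τ/I = -9.707/1.315 = -7.384 rad/s².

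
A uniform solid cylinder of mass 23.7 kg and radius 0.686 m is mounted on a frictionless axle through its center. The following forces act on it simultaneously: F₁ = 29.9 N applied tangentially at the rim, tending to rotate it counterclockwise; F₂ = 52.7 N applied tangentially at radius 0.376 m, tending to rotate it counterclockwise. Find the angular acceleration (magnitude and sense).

α ≈ 7.23 rad/s², counterclockwise

I = ½MR² = (1/2)(23.7)(0.686)² = 5.577 kg·m².
Taking counterclockwise as positive: τ₁ = +(29.9)(0.686) = +20.51 N·m; τ₂ = +(52.7)(0.376) = +19.82 N·m.
Net torque τ = 40.33 N·m.
α = τ/I = 40.33/5.577 = 7.231 rad/s².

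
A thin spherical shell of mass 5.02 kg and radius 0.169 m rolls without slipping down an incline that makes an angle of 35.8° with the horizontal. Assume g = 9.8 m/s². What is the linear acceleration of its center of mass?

a ≈ 3.44 m/s²

Translation along the incline: Mg sinθ − f = Ma.
Rotation about the center: fR = Iα with I = (2/3)MR². No-slip gives a = αR, so f = (I/R²)a = (2/3)M a.
Substituting: Mg sinθ = (1 + 0.6667)Ma, so a = g sinθ/(1 + 0.6667) = (9.8) sin 35.8° / 1.667 = 3.440 m/s².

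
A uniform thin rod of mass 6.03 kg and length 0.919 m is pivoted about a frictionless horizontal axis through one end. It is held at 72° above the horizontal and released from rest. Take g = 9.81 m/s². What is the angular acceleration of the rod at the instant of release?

α ≈ 4.95 rad/s²

About the pivot, I = (1/3)ML² = (1/3)(6.03)(0.919)² = 1.698 kg·m².
The weight acts at the center, a distance L/2 = 0.4595 m from the pivot; τ = Mg(L/2) cos 72° = 8.400 N·m.
α = τ/I = 8.400/1.698 = 4.948 rad/s².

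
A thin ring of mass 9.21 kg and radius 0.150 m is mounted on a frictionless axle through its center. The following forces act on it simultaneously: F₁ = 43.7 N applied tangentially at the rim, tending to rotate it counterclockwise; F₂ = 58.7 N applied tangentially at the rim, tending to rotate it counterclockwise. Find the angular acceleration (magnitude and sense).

α ≈ 74.1 rad/s², counterclockwise

I = MR² = (9.21)(0.150)² = 0.2072 kg·m².
Taking counterclockwise as positive: τ₁ = +(43.7)(0.150) = +6.555 N·m; τ₂ = +(58.7)(0.150) = +8.805 N·m.
Net torque τ = 15.36 N·m.
α = τ/I = 15.36/0.2072 = 74.12 rad/s².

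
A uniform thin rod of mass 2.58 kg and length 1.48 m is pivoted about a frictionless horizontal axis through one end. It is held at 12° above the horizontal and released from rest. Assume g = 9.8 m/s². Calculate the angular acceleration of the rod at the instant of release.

About the pivot, I = (1/3)ML² = (1/3)(2.58)(1.48)² = 1.884 kg·m².
The weight acts at the center, a distance L/2 = 0.7400 m from the pivot; τ = Mg(L/2) cos 12° = 18.30 N·m.
α = τ/I = 18.30/1.884 = 9.715 rad/s².

α ≈ 9.72 rad/s²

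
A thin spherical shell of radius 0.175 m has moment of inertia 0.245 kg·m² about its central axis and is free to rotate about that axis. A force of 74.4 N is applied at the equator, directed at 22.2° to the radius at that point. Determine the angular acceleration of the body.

Only the tangential component produces torque: τ = F R sinθ = (74.4)(0.175) sin 22.2° = 4.919 N·m.
From τ = Iα: α = 4.919/0.2450 = 20.08 rad/s².

α ≈ 20.1 rad/s²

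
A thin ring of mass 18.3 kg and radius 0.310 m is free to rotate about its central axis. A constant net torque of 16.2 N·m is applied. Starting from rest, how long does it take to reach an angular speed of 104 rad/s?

t ≈ 11.3 s

I = MR² = (18.3)(0.310)² = 1.759 kg·m².
α = τ/I = 16.2/1.759 = 9.212 rad/s².
ω = αt ⇒ t = ω/α = 104/9.212 = 11.29 s.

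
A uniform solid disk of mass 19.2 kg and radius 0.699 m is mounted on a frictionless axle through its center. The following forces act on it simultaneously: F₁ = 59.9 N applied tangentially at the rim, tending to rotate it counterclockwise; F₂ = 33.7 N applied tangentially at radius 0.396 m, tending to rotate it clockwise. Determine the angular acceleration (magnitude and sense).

I = ½MR² = (1/2)(19.2)(0.699)² = 4.691 kg·m².
Taking counterclockwise as positive: τ₁ = +(59.9)(0.699) = +41.87 N·m; τ₂ = −(33.7)(0.396) = −13.35 N·m.
Net torque τ = 28.52 N·m.
α = τ/I = 28.52/4.691 = 6.081 rad/s².

α ≈ 6.08 rad/s², counterclockwise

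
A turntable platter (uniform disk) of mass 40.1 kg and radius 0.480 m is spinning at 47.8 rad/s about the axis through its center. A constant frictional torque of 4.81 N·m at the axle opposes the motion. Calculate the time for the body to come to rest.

t ≈ 45.9 s

I = ½MR² = (1/2)(40.1)(0.480)² = 4.620 kg·m².
The net torque has magnitude 4.81 N·m, opposing ω.
|α| = τ/I = 4.810/4.620 = 1.041 rad/s² (deceleration).
0 = ω₀ − |α|t ⇒ t = ω₀/|α| = 47.8/1.041 = 45.91 s.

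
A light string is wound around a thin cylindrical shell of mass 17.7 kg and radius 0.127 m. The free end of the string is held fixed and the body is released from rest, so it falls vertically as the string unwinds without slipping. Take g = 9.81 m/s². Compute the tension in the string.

Translation: Mg − T = Ma. Rotation about the center: TR = Iα with I = MR².
With a = αR: T = (I/R²)a = M a, so Mg = (1 + 1.000)Ma.
a = g/(1 + 1.000) = 9.81/2.000 = 4.905 m/s².
T = 1.000·M·a = (1.000)(17.7)(4.905) = 86.82 N.

T ≈ 86.8 N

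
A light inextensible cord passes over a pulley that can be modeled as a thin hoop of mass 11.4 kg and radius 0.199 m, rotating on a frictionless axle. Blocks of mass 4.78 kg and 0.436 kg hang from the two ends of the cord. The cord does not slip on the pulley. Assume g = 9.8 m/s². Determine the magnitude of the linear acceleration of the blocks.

I = MR² = (11.4)(0.199)² = 0.4515 kg·m².
Heavier block: m₁g − T₁ = m₁a. Lighter block: T₂ − m₂g = m₂a.
Pulley: (T₁ − T₂)R = Iα = I(a/R), so T₁ − T₂ = (I/R²)a = 1·M_p a = 11.40·a.
Adding the three: (m₁ − m₂)g = (m₁ + m₂ + 11.40)a, so a = (4.78 − 0.436)(9.8)/(4.78 + 0.436 + 11.40) = 2.562 m/s².

a ≈ 2.56 m/s²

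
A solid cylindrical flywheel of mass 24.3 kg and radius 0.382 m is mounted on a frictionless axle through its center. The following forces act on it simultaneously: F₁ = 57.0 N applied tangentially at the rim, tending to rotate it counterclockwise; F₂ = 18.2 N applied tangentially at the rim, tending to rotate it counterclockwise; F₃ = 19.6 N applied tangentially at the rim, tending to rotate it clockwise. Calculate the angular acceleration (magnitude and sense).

I = ½MR² = (1/2)(24.3)(0.382)² = 1.773 kg·m².
Taking counterclockwise as positive: τ₁ = +(57.0)(0.382) = +21.77 N·m; τ₂ = +(18.2)(0.382) = +6.952 N·m; τ₃ = −(19.6)(0.382) = −7.487 N·m.
Net torque τ = 21.24 N·m.
α = τ/I = 21.24/1.773 = 11.98 rad/s².

α ≈ 12.0 rad/s², counterclockwise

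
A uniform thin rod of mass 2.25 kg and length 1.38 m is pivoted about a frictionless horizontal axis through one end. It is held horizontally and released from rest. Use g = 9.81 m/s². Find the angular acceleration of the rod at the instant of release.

About the pivot, I = (1/3)ML² = (1/3)(2.25)(1.38)² = 1.428 kg·m².
The weight acts at the center, a distance L/2 = 0.6900 m from the pivot; τ = Mg(L/2) = 15.23 N·m.
α = τ/I = 15.23/1.428 = 10.66 rad/s².

α ≈ 10.7 rad/s²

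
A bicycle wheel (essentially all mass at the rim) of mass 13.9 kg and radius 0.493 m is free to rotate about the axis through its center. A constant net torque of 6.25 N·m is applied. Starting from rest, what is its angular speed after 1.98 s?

ω ≈ 3.66 rad/s

I = MR² = (13.9)(0.493)² = 3.378 kg·m².
α = τ/I = 6.25/3.378 = 1.850 rad/s².
ω = ω₀ + αt = 0 + (1.850)(1.98) = 3.663 rad/s.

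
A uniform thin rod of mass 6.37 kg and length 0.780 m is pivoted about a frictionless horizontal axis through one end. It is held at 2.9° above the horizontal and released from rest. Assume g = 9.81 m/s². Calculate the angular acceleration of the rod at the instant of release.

α ≈ 18.8 rad/s²

About the pivot, I = (1/3)ML² = (1/3)(6.37)(0.780)² = 1.292 kg·m².
The weight acts at the center, a distance L/2 = 0.3900 m from the pivot; τ = Mg(L/2) cos 2.9° = 24.34 N·m.
α = τ/I = 24.34/1.292 = 18.84 rad/s².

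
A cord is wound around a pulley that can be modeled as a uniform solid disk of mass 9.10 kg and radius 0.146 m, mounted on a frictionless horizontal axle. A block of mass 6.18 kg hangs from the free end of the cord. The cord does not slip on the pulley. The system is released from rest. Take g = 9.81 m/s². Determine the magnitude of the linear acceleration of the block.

I = ½MR² = (1/2)(9.10)(0.146)² = 0.09699 kg·m².
Block: mg − T = ma. Pulley: TR = Iα. No-slip: a = αR, so T = (I/R²)a = 4.550·a.
Then mg = (m + 4.550)a, so a = (6.18)(9.81)/(6.18 + 4.550) = 5.650 m/s².

a ≈ 5.65 m/s²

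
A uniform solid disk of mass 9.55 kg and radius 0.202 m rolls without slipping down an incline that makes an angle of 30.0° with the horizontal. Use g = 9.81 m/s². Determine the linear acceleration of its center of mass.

Translation along the incline: Mg sinθ − f = Ma.
Rotation about the center: fR = Iα with I = ½MR². No-slip gives a = αR, so f = (I/R²)a = (1/2)M a.
Substituting: Mg sinθ = (1 + 0.5000)Ma, so a = g sinθ/(1 + 0.5000) = (9.81) sin 30.0° / 1.500 = 3.270 m/s².

a ≈ 3.27 m/s²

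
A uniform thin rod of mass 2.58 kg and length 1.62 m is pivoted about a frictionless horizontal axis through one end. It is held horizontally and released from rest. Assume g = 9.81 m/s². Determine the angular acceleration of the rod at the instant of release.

About the pivot, I = (1/3)ML² = (1/3)(2.58)(1.62)² = 2.257 kg·m².
The weight acts at the center, a distance L/2 = 0.8100 m from the pivot; τ = Mg(L/2) = 20.50 N·m.
α = τ/I = 20.50/2.257 = 9.083 rad/s².

α ≈ 9.08 rad/s²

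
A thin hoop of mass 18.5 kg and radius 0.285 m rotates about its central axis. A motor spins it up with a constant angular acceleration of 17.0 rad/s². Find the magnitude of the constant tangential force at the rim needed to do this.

I = MR² = (18.5)(0.285)² = 1.503 kg·m².
The required torque is τ = Iα = (1.503)(17.00) = 25.55 N·m.
A tangential force at the rim gives τ = FR, so F = τ/R = 25.55/0.285 = 89.63 N.

F ≈ 89.6 N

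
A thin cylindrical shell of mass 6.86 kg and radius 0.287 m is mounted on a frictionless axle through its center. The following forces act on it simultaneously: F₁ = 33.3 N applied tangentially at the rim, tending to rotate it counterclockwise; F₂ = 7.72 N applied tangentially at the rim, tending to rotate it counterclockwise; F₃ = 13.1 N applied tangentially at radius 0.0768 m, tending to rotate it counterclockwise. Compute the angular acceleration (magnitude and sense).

I = MR² = (6.86)(0.287)² = 0.5651 kg·m².
Taking counterclockwise as positive: τ₁ = +(33.3)(0.287) = +9.557 N·m; τ₂ = +(7.72)(0.287) = +2.216 N·m; τ₃ = +(13.1)(0.0768) = +1.006 N·m.
Net torque τ = 12.78 N·m.
α = τ/I = 12.78/0.5651 = 22.62 rad/s².

α ≈ 22.6 rad/s², counterclockwise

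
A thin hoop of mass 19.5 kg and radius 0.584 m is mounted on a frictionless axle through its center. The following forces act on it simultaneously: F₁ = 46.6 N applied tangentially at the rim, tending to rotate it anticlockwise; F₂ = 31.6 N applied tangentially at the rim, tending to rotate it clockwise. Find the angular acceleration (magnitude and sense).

α ≈ 1.32 rad/s², anticlockwise

I = MR² = (19.5)(0.584)² = 6.651 kg·m².
Taking anticlockwise as positive: τ₁ = +(46.6)(0.584) = +27.21 N·m; τ₂ = −(31.6)(0.584) = −18.45 N·m.
Net torque τ = 8.760 N·m.
α = τ/I = 8.760/6.651 = 1.317 rad/s².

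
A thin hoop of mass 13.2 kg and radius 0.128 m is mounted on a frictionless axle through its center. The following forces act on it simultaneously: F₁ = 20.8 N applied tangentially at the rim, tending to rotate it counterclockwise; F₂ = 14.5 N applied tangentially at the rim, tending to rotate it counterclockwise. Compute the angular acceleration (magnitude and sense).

I = MR² = (13.2)(0.128)² = 0.2163 kg·m².
Taking counterclockwise as positive: τ₁ = +(20.8)(0.128) = +2.662 N·m; τ₂ = +(14.5)(0.128) = +1.856 N·m.
Net torque τ = 4.518 N·m.
α = τ/I = 4.518/0.2163 = 20.89 rad/s².

α ≈ 20.9 rad/s², counterclockwise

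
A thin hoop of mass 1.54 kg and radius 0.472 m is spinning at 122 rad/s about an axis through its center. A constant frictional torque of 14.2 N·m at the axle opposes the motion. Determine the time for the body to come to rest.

I = MR² = (1.54)(0.472)² = 0.3431 kg·m².
The net torque has magnitude 14.2 N·m, opposing ω.
|α| = τ/I = 14.20/0.3431 = 41.39 rad/s² (deceleration).
0 = ω₀ − |α|t ⇒ t = ω₀/|α| = 122/41.39 = 2.948 s.

t ≈ 2.95 s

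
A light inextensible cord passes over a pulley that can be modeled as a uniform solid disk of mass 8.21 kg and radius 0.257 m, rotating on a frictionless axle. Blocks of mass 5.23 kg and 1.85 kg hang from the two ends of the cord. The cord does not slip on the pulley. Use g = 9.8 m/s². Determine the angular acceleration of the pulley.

α ≈ 11.5 rad/s²

I = ½MR² = (1/2)(8.21)(0.257)² = 0.2711 kg·m².
Heavier block: m₁g − T₁ = m₁a. Lighter block: T₂ − m₂g = m₂a.
Pulley: (T₁ − T₂)R = Iα = I(a/R), so T₁ − T₂ = (I/R²)a = (1/2)M_p a = 4.105·a.
Adding the three: (m₁ − m₂)g = (m₁ + m₂ + 4.105)a, so a = (5.23 − 1.85)(9.8)/(5.23 + 1.85 + 4.105) = 2.961 m/s².
α = a/R = 2.961/0.257 = 11.52 rad/s².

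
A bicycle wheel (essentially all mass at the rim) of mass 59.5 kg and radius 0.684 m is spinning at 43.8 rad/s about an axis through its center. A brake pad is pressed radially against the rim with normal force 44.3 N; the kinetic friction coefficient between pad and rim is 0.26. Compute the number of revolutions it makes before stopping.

≈ 539 revolutions

I = MR² = (59.5)(0.684)² = 27.84 kg·m².
Friction force f = μN = (0.26)(44.3) = 11.52 N at the rim; torque magnitude τ = fR = 7.878 N·m, opposing ω.
|α| = τ/I = 7.878/27.84 = 0.2830 rad/s² (deceleration).
ω² = ω₀² − 2|α|θ with ω = 0 ⇒ θ = ω₀²/(2|α|) = 3389 rad = 539.4 rev.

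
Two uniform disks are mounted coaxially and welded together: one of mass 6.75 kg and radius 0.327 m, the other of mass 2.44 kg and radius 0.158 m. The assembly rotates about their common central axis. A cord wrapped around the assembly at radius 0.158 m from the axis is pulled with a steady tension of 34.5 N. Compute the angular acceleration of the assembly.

α ≈ 13.9 rad/s²

I = ½M₁R₁² + ½M₂R₂² = ½(6.75)(0.327)² + ½(2.44)(0.158)² = 0.3913 kg·m².
τ = F r = (34.5)(0.158) = 5.451 N·m.
α = τ/I = 5.451/0.3913 = 13.93 rad/s².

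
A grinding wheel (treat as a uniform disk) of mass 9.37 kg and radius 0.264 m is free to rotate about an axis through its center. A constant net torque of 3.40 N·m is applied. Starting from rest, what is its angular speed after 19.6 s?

ω ≈ 204 rad/s

I = ½MR² = (1/2)(9.37)(0.264)² = 0.3265 kg·m².
α = τ/I = 3.40/0.3265 = 10.41 rad/s².
ω = ω₀ + αt = 0 + (10.41)(19.6) = 204.1 rad/s.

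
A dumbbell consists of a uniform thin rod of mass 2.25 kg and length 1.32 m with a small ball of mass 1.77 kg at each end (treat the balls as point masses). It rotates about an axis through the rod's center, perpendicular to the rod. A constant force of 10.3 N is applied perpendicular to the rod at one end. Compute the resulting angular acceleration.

I_rod = (1/12)ML² = (1/12)(2.25)(1.32)² = 0.3267 kg·m².
I_balls = 2·m·(L/2)² = 2(1.77)(0.6600)² = 1.542 kg·m².
Total I = 1.869 kg·m².
τ = F·(L/2) = (10.3)(0.660) = 6.798 N·m.
α = τ/I = 6.798/1.869 = 3.638 rad/s².

α ≈ 3.64 rad/s²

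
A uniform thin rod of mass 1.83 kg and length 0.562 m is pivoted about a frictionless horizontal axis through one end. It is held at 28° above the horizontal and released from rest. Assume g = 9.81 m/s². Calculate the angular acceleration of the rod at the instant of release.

α ≈ 23.1 rad/s²

About the pivot, I = (1/3)ML² = (1/3)(1.83)(0.562)² = 0.1927 kg·m².
The weight acts at the center, a distance L/2 = 0.2810 m from the pivot; τ = Mg(L/2) cos 28° = 4.454 N·m.
α = τ/I = 4.454/0.1927 = 23.12 rad/s².
(Equivalently α = (3g/(2L)) cos 28° = 23.12 rad/s².)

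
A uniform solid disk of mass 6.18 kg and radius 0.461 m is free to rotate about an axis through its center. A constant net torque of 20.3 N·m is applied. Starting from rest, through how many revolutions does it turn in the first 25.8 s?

≈ 1640 revolutions

I = ½MR² = (1/2)(6.18)(0.461)² = 0.6567 kg·m².
α = τ/I = 20.3/0.6567 = 30.91 rad/s².
θ = ½αt² = ½(30.91)(25.8)² = 10290 rad.
Revolutions = θ/(2π) = 1637.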